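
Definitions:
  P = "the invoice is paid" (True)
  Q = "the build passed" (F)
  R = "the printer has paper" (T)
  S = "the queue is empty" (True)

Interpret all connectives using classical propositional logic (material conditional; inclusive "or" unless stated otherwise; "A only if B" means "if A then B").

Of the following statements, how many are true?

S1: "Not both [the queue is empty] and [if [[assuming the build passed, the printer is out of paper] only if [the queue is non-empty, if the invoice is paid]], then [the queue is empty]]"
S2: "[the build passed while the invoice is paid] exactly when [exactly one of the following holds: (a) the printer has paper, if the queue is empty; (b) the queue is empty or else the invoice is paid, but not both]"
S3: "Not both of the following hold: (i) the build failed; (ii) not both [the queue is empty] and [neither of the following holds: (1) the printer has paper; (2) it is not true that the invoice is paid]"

S1: This is S nand (((Q -> ~R) -> (P -> ~S)) -> S).

~R = ~T = F
Q -> ~R = F -> F = T
~S = ~T = F
P -> ~S = T -> F = F
(Q -> ~R) -> (P -> ~S) = T -> F = F
((Q -> ~R) -> (P -> ~S)) -> S = F -> T = T
S nand (((Q -> ~R) -> (P -> ~S)) -> S) = T nand T = F
Hence S1 is false.

S2: Parsed as (Q & P) <-> ((S -> R) xor (S xor P))

Q & P = F & T = F
S -> R = T -> T = T
S xor P = T xor T = F
(S -> R) xor (S xor P) = T xor F = T
(Q & P) <-> ((S -> R) xor (S xor P)) = F <-> T = F
Hence S2 is false.

S3: This is ~Q nand (S nand (R nor ~P)).

~Q = ~F = T
~P = ~T = F
R nor ~P = T nor F = F
S nand (R nor ~P) = T nand F = T
~Q nand (S nand (R nor ~P)) = T nand T = F
So S3 is false.

Count: 0.

0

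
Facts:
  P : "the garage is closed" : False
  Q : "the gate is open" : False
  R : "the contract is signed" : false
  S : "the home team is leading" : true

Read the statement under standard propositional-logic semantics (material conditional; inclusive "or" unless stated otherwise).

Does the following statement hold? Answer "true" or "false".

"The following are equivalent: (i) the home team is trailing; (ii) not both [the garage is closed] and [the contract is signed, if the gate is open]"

Parsed as ¬S ↔ (P ↑ (Q → R))

¬S = ¬T = F
Q → R = F → F = T
P ↑ (Q → R) = F ↑ T = T
¬S ↔ (P ↑ (Q → R)) = F ↔ T = F

False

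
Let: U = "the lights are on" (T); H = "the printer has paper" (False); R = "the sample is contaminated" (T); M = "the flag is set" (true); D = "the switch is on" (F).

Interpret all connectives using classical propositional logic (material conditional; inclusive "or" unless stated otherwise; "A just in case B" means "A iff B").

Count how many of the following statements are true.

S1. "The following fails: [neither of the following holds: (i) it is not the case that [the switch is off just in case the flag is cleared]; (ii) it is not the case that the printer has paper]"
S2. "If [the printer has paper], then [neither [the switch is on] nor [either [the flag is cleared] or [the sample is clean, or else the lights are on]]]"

S1: In symbols: ¬(¬(¬D ↔ ¬M) ↓ ¬H)

¬D = ¬F = T
¬M = ¬T = F
¬D ↔ ¬M = T ↔ F = F
¬(¬D ↔ ¬M) = ¬F = T
¬H = ¬F = T
¬(¬D ↔ ¬M) ↓ ¬H = T ↓ T = F
¬(¬(¬D ↔ ¬M) ↓ ¬H) = ¬F = T
So S1 is true.

S2: Parsed as H → (D ↓ (¬M ∨ (¬R ∨ U)))

¬M = ¬T = F
¬R = ¬T = F
¬R ∨ U = F ∨ T = T
¬M ∨ (¬R ∨ U) = F ∨ T = T
D ↓ (¬M ∨ (¬R ∨ U)) = F ↓ T = F
H → (D ↓ (¬M ∨ (¬R ∨ U))) = F → F = T
So S2 is true.

True statements: 2 (S1, S2).

2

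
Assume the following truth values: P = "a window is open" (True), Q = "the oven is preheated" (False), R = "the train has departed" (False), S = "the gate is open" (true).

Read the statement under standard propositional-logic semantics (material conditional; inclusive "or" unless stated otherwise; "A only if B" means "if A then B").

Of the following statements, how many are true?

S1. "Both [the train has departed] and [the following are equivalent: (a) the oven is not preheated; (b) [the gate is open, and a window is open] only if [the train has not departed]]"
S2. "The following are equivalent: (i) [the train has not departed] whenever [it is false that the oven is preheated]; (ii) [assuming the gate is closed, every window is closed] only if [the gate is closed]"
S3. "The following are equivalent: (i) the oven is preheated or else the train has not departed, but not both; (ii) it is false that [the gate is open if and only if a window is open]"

0

S1: This is R ∧ (¬Q ↔ ((S ∧ P) → ¬R)).

¬Q = ¬F = T
S ∧ P = T ∧ T = T
¬R = ¬F = T
(S ∧ P) → ¬R = T → T = T
¬Q ↔ ((S ∧ P) → ¬R) = T ↔ T = T
R ∧ (¬Q ↔ ((S ∧ P) → ¬R)) = F ∧ T = F
Thus S1 is false.

S2: This is (¬Q → ¬R) ↔ ((¬S → ¬P) → ¬S).

¬Q = ¬F = T
¬R = ¬F = T
¬Q → ¬R = T → T = T
¬S = ¬T = F
¬P = ¬T = F
¬S → ¬P = F → F = T
¬S = ¬T = F
(¬S → ¬P) → ¬S = T → F = F
(¬Q → ¬R) ↔ ((¬S → ¬P) → ¬S) = T ↔ F = F
So S2 is false.

S3: Parsed as (Q ⊕ ¬R) ↔ ¬(S ↔ P)

¬R = ¬F = T
Q ⊕ ¬R = F ⊕ T = T
S ↔ P = T ↔ T = T
¬(S ↔ P) = ¬T = F
(Q ⊕ ¬R) ↔ ¬(S ↔ P) = T ↔ F = F
Hence S3 is false.

True statements: 0 (none).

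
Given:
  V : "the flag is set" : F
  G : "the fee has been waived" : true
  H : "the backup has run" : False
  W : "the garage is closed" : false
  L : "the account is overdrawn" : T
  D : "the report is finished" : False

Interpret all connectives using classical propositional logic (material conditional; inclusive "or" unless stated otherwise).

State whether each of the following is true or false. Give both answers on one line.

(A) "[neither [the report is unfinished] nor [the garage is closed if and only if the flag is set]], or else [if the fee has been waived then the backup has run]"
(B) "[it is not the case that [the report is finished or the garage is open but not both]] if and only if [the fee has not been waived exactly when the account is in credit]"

(A) F / (B) F

(A): In symbols: (~D nor (W <-> V)) | (G -> H)

~D = ~F = T
W <-> V = F <-> F = T
~D nor (W <-> V) = T nor T = F
G -> H = T -> F = F
(~D nor (W <-> V)) | (G -> H) = F | F = F
So (A) is false.

(B): In symbols: ~(D xor ~W) <-> (~G <-> ~L)

~W = ~F = T
D xor ~W = F xor T = T
~(D xor ~W) = ~T = F
~G = ~T = F
~L = ~T = F
~G <-> ~L = F <-> F = T
~(D xor ~W) <-> (~G <-> ~L) = F <-> T = F
Hence (B) is false.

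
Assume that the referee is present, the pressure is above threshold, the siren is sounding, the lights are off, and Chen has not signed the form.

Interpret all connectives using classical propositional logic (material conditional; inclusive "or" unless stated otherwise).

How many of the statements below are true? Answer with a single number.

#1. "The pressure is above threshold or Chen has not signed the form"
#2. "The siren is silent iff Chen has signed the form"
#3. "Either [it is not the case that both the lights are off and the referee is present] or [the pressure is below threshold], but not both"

Let Q = "the pressure is above threshold" (True), U = "Chen has signed the form" (False), R = "the siren is sounding" (True), S = "the lights are on" (False), P = "the referee is present" (True).

#1: Parsed as Q or not U

not U = not False = True
Q or not U = True or True = True
Thus #1 is true.

#2: Formalization: not R iff U

not R = not True = False
not R iff U = False iff False = True
Thus #2 is true.

#3: In symbols: (not S nand P) xor not Q

not S = not False = True
not S nand P = True nand True = False
not Q = not True = False
(not S nand P) xor not Q = False xor False = False
Thus #3 is false.

2 of the 3 statements are true.

2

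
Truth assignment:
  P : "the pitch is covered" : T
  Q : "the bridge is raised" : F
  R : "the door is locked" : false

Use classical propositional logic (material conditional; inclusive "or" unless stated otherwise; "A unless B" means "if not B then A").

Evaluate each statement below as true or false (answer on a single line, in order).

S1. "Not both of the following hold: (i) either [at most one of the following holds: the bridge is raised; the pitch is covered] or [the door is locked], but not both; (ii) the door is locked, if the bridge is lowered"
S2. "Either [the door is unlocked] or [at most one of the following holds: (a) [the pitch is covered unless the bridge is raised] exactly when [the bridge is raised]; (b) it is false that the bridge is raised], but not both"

S1 T; S2 F

S1: Formalization: ((Q nand P) xor R) nand (not Q -> R)

Q nand P = False nand True = True
(Q nand P) xor R = True xor False = True
not Q = not False = True
not Q -> R = True -> False = False
((Q nand P) xor R) nand (not Q -> R) = True nand False = True
So S1 is true.

S2: In symbols: not R xor (((P or Q) iff Q) nand not Q)

not R = not False = True
P or Q = True or False = True
(P or Q) iff Q = True iff False = False
not Q = not False = True
((P or Q) iff Q) nand not Q = False nand True = True
not R xor (((P or Q) iff Q) nand not Q) = True xor True = False
Hence S2 is false.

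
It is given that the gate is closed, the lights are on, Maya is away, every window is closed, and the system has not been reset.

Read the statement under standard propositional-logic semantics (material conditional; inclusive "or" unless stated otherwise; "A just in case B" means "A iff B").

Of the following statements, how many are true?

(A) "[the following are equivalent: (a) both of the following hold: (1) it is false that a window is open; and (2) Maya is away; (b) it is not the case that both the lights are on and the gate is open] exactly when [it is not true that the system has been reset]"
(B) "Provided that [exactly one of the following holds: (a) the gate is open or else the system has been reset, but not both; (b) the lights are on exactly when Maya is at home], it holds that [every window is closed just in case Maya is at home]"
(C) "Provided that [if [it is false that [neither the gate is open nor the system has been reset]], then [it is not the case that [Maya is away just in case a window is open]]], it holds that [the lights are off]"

2

Let S = "a window is open" (F), R = "Maya is at home" (F), Q = "the lights are on" (T), P = "the gate is open" (F), U = "the system has been reset" (F).

(A): Formalization: ((¬S ∧ ¬R) ↔ (Q ↑ P)) ↔ ¬U

¬S = ¬F = T
¬R = ¬F = T
¬S ∧ ¬R = T ∧ T = T
Q ↑ P = T ↑ F = T
(¬S ∧ ¬R) ↔ (Q ↑ P) = T ↔ T = T
¬U = ¬F = T
((¬S ∧ ¬R) ↔ (Q ↑ P)) ↔ ¬U = T ↔ T = T
Thus (A) is true.

(B): In symbols: ((P ⊕ U) ⊕ (Q ↔ R)) → (¬S ↔ R)

P ⊕ U = F ⊕ F = F
Q ↔ R = T ↔ F = F
(P ⊕ U) ⊕ (Q ↔ R) = F ⊕ F = F
¬S = ¬F = T
¬S ↔ R = T ↔ F = F
((P ⊕ U) ⊕ (Q ↔ R)) → (¬S ↔ R) = F → F = T
So (B) is true.

(C): This is (¬(P ↓ U) → ¬(¬R ↔ S)) → ¬Q.

P ↓ U = F ↓ F = T
¬(P ↓ U) = ¬T = F
¬R = ¬F = T
¬R ↔ S = T ↔ F = F
¬(¬R ↔ S) = ¬F = T
¬(P ↓ U) → ¬(¬R ↔ S) = F → T = T
¬Q = ¬T = F
(¬(P ↓ U) → ¬(¬R ↔ S)) → ¬Q = T → F = F
Hence (C) is false.

2 of the 3 statements are true.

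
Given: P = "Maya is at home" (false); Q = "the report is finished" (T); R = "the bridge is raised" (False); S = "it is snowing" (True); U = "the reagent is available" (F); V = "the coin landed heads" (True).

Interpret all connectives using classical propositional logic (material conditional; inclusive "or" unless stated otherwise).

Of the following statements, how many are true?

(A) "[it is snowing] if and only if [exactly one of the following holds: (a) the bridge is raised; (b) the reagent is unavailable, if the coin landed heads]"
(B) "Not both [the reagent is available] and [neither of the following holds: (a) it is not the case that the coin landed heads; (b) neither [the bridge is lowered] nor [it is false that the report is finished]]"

2

(A): Formalization: S iff (R xor (V -> not U))

not U = not False = True
V -> not U = True -> True = True
R xor (V -> not U) = False xor True = True
S iff (R xor (V -> not U)) = True iff True = True
Hence (A) is true.

(B): This is U nand (not V nor (not R nor not Q)).

not V = not True = False
not R = not False = True
not Q = not True = False
not R nor not Q = True nor False = False
not V nor (not R nor not Q) = False nor False = True
U nand (not V nor (not R nor not Q)) = False nand True = True
Thus (B) is true.

Count: 2.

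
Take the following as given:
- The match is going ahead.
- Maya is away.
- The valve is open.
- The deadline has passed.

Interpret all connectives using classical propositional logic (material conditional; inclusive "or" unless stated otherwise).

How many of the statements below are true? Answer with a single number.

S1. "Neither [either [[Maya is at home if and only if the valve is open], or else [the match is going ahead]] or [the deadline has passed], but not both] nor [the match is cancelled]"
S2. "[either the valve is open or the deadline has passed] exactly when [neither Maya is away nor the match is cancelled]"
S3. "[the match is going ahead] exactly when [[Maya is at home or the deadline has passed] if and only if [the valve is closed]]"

Let K = "Maya is at home" (False), Q = "the valve is open" (True), N = "the match is cancelled" (False), W = "the deadline has passed" (True).

S1: Formalization: (((K iff Q) or not N) xor W) nor N

K iff Q = False iff True = False
not N = not False = True
(K iff Q) or not N = False or True = True
((K iff Q) or not N) xor W = True xor True = False
(((K iff Q) or not N) xor W) nor N = False nor False = True
Thus S1 is true.

S2: This is (Q or W) iff (not K nor N).

Q or W = True or True = True
not K = not False = True
not K nor N = True nor False = False
(Q or W) iff (not K nor N) = True iff False = False
Hence S2 is false.

S3: Parsed as not N iff ((K or W) iff not Q)

not N = not False = True
K or W = False or True = True
not Q = not True = False
(K or W) iff not Q = True iff False = False
not N iff ((K or W) iff not Q) = True iff False = False
Hence S3 is false.

True statements: 1 (S1).

1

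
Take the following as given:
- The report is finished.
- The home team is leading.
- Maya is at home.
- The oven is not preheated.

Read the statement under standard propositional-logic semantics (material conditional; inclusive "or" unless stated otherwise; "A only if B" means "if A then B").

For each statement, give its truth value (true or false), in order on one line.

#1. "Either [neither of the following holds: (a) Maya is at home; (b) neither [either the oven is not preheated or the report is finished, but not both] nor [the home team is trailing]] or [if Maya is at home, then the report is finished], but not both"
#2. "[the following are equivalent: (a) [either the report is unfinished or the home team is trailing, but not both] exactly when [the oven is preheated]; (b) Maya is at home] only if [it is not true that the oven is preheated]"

Let H = "Maya is at home" (T), R = "the oven is preheated" (F), V = "the report is finished" (T), K = "the home team is leading" (T).

#1: In symbols: (H ↓ ((¬R ⊕ V) ↓ ¬K)) ⊕ (H → V)

¬R = ¬F = T
¬R ⊕ V = T ⊕ T = F
¬K = ¬T = F
(¬R ⊕ V) ↓ ¬K = F ↓ F = T
H ↓ ((¬R ⊕ V) ↓ ¬K) = T ↓ T = F
H → V = T → T = T
(H ↓ ((¬R ⊕ V) ↓ ¬K)) ⊕ (H → V) = F ⊕ T = T
Thus #1 is true.

#2: Parsed as (((¬V ⊕ ¬K) ↔ R) ↔ H) → ¬R

¬V = ¬T = F
¬K = ¬T = F
¬V ⊕ ¬K = F ⊕ F = F
(¬V ⊕ ¬K) ↔ R = F ↔ F = T
((¬V ⊕ ¬K) ↔ R) ↔ H = T ↔ T = T
¬R = ¬F = T
(((¬V ⊕ ¬K) ↔ R) ↔ H) → ¬R = T → T = T
Thus #2 is true.

#1 T / #2 T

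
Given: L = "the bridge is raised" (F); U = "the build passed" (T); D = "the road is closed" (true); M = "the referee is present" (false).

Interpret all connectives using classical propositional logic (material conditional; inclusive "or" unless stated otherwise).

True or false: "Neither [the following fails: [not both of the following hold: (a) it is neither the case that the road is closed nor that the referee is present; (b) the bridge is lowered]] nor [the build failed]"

True.

In symbols: ~((D nor M) nand ~L) nor ~U

D nor M = T nor F = F
~L = ~F = T
(D nor M) nand ~L = F nand T = T
~((D nor M) nand ~L) = ~T = F
~U = ~T = F
~((D nor M) nand ~L) nor ~U = F nor F = T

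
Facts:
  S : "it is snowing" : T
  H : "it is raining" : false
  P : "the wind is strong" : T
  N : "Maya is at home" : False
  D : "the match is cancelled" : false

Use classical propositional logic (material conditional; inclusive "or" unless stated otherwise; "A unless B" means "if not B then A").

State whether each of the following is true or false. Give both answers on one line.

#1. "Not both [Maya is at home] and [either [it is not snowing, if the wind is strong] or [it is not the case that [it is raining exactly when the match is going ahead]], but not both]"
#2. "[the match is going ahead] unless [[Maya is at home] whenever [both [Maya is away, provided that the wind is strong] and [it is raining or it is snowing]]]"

#1: This is N ↑ ((P → ¬S) ⊕ ¬(H ↔ ¬D)).

¬S = ¬T = F
P → ¬S = T → F = F
¬D = ¬F = T
H ↔ ¬D = F ↔ T = F
¬(H ↔ ¬D) = ¬F = T
(P → ¬S) ⊕ ¬(H ↔ ¬D) = F ⊕ T = T
N ↑ ((P → ¬S) ⊕ ¬(H ↔ ¬D)) = F ↑ T = T
Thus #1 is true.

#2: In symbols: ¬D ∨ (((P → ¬N) ∧ (H ∨ S)) → N)

¬D = ¬F = T
¬N = ¬F = T
P → ¬N = T → T = T
H ∨ S = F ∨ T = T
(P → ¬N) ∧ (H ∨ S) = T ∧ T = T
((P → ¬N) ∧ (H ∨ S)) → N = T → F = F
¬D ∨ (((P → ¬N) ∧ (H ∨ S)) → N) = T ∨ F = T
Thus #2 is true.

#1 True, #2 True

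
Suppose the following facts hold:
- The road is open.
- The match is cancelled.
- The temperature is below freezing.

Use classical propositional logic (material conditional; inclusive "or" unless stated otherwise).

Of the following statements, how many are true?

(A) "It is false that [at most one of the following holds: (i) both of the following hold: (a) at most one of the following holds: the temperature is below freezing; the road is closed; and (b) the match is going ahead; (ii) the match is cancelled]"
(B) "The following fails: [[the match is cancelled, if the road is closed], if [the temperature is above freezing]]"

0

Let R = "the temperature is below freezing" (T), P = "the road is closed" (F), Q = "the match is cancelled" (T).

(A): In symbols: ~(((R nand P) & ~Q) nand Q)

R nand P = T nand F = T
~Q = ~T = F
(R nand P) & ~Q = T & F = F
((R nand P) & ~Q) nand Q = F nand T = T
~(((R nand P) & ~Q) nand Q) = ~T = F
So (A) is false.

(B): Parsed as ~(~R -> (P -> Q))

~R = ~T = F
P -> Q = F -> T = T
~R -> (P -> Q) = F -> T = T
~(~R -> (P -> Q)) = ~T = F
So (B) is false.

True statements: 0 (none).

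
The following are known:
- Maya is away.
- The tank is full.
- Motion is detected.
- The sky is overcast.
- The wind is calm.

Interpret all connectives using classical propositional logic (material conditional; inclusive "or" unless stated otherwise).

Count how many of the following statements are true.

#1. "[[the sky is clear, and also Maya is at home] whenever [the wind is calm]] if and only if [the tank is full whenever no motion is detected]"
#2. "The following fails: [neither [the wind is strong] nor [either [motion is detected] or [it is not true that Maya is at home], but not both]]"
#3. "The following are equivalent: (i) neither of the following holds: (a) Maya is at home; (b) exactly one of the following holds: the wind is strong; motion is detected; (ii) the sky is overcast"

0

Let Q = "the wind is strong" (False), G = "the sky is overcast" (True), H = "Maya is at home" (False), N = "motion is detected" (True), U = "the tank is full" (True).

#1: Formalization: (not Q -> (not G and H)) iff (not N -> U)

not Q = not False = True
not G = not True = False
not G and H = False and False = False
not Q -> (not G and H) = True -> False = False
not N = not True = False
not N -> U = False -> True = True
(not Q -> (not G and H)) iff (not N -> U) = False iff True = False
Hence #1 is false.

#2: Formalization: not (Q nor (N xor not H))

not H = not False = True
N xor not H = True xor True = False
Q nor (N xor not H) = False nor False = True
not (Q nor (N xor not H)) = not True = False
So #2 is false.

#3: Parsed as (H nor (Q xor N)) iff G

Q xor N = False xor True = True
H nor (Q xor N) = False nor True = False
(H nor (Q xor N)) iff G = False iff True = False
Thus #3 is false.

True statements: 0 (none).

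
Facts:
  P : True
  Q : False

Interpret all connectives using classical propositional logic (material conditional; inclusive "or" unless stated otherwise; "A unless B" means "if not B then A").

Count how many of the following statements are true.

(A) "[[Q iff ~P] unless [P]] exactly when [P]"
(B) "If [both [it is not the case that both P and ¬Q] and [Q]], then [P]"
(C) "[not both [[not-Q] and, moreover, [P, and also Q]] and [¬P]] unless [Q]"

3

(A): Formalization: ((Q iff not P) or P) iff P

not P = not True = False
Q iff not P = False iff False = True
(Q iff not P) or P = True or True = True
((Q iff not P) or P) iff P = True iff True = True
So (A) is true.

(B): This is ((P nand not Q) and Q) -> P.

not Q = not False = True
P nand not Q = True nand True = False
(P nand not Q) and Q = False and False = False
((P nand not Q) and Q) -> P = False -> True = True
Hence (B) is true.

(C): Formalization: ((not Q and (P and Q)) nand not P) or Q

not Q = not False = True
P and Q = True and False = False
not Q and (P and Q) = True and False = False
not P = not True = False
(not Q and (P and Q)) nand not P = False nand False = True
((not Q and (P and Q)) nand not P) or Q = True or False = True
Hence (C) is true.

Count: 3.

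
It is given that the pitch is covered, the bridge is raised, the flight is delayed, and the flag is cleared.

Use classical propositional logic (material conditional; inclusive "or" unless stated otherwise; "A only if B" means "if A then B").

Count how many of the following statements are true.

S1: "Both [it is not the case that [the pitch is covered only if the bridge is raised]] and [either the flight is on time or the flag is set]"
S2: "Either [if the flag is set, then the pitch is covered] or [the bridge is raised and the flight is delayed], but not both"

0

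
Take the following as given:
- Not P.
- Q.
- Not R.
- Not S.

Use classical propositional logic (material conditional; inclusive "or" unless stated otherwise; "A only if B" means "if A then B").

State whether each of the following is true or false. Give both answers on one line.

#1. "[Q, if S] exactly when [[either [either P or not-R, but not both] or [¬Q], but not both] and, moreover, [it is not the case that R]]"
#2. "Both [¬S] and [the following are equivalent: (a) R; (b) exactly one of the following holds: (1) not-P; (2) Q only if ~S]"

#1: Formalization: (S -> Q) iff (((P xor not R) xor not Q) and not R)

S -> Q = False -> True = True
not R = not False = True
P xor not R = False xor True = True
not Q = not True = False
(P xor not R) xor not Q = True xor False = True
not R = not False = True
((P xor not R) xor not Q) and not R = True and True = True
(S -> Q) iff (((P xor not R) xor not Q) and not R) = True iff True = True
So #1 is true.

#2: Formalization: not S and (R iff (not P xor (Q -> not S)))

not S = not False = True
not P = not False = True
not S = not False = True
Q -> not S = True -> True = True
not P xor (Q -> not S) = True xor True = False
R iff (not P xor (Q -> not S)) = False iff False = True
not S and (R iff (not P xor (Q -> not S))) = True and True = True
Thus #2 is true.

#1 True, #2 True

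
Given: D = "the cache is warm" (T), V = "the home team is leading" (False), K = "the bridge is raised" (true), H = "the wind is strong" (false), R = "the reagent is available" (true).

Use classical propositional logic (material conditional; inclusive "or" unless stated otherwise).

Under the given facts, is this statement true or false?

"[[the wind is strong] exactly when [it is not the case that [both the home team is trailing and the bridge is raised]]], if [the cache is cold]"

The statement is true.

Formalization: not D -> (H iff not (not V and K))

not D = not True = False
not V = not False = True
not V and K = True and True = True
not (not V and K) = not True = False
H iff not (not V and K) = False iff False = True
not D -> (H iff not (not V and K)) = False -> True = True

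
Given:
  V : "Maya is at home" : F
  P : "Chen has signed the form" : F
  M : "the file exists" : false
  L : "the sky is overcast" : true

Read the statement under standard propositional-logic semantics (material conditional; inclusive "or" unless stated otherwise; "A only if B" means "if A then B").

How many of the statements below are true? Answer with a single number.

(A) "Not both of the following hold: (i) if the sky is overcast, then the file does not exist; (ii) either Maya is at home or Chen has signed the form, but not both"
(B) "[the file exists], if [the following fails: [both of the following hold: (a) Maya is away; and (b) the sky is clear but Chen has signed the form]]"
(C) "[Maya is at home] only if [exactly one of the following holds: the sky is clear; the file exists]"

(A): Formalization: (L → ¬M) ↑ (V ⊕ P)

¬M = ¬F = T
L → ¬M = T → T = T
V ⊕ P = F ⊕ F = F
(L → ¬M) ↑ (V ⊕ P) = T ↑ F = T
Hence (A) is true.

(B): Parsed as ¬(¬V ∧ (¬L ∧ P)) → M

¬V = ¬F = T
¬L = ¬T = F
¬L ∧ P = F ∧ F = F
¬V ∧ (¬L ∧ P) = T ∧ F = F
¬(¬V ∧ (¬L ∧ P)) = ¬F = T
¬(¬V ∧ (¬L ∧ P)) → M = T → F = F
Thus (B) is false.

(C): Formalization: V → (¬L ⊕ M)

¬L = ¬T = F
¬L ⊕ M = F ⊕ F = F
V → (¬L ⊕ M) = F → F = T
So (C) is true.

Count: 2.

2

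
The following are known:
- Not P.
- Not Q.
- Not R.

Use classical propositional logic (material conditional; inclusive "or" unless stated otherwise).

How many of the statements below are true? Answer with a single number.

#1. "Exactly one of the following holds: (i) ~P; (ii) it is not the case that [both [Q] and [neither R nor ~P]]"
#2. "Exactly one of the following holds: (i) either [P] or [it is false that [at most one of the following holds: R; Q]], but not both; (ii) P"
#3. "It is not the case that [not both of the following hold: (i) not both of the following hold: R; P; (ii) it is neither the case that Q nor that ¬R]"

0

#1: In symbols: ¬P ⊕ ¬(Q ∧ (R ↓ ¬P))

¬P = ¬F = T
¬P = ¬F = T
R ↓ ¬P = F ↓ T = F
Q ∧ (R ↓ ¬P) = F ∧ F = F
¬(Q ∧ (R ↓ ¬P)) = ¬F = T
¬P ⊕ ¬(Q ∧ (R ↓ ¬P)) = T ⊕ T = F
So #1 is false.

#2: This is (P ⊕ ¬(R ↑ Q)) ⊕ P.

R ↑ Q = F ↑ F = T
¬(R ↑ Q) = ¬T = F
P ⊕ ¬(R ↑ Q) = F ⊕ F = F
(P ⊕ ¬(R ↑ Q)) ⊕ P = F ⊕ F = F
So #2 is false.

#3: This is ¬((R ↑ P) ↑ (Q ↓ ¬R)).

R ↑ P = F ↑ F = T
¬R = ¬F = T
Q ↓ ¬R = F ↓ T = F
(R ↑ P) ↑ (Q ↓ ¬R) = T ↑ F = T
¬((R ↑ P) ↑ (Q ↓ ¬R)) = ¬T = F
Hence #3 is false.

0 of the 3 statements are true (none).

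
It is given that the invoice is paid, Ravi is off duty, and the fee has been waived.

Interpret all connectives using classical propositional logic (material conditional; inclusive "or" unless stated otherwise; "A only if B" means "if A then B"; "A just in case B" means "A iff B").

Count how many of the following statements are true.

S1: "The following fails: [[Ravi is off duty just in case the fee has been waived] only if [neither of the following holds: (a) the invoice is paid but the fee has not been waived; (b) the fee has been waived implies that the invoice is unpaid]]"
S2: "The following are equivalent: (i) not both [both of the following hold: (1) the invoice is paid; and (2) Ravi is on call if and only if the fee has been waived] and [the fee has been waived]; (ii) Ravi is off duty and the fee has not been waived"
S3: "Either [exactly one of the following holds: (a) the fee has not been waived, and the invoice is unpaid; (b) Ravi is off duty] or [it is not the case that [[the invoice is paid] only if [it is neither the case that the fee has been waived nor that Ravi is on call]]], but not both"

0

Let U = "Ravi is on call" (F), H = "the fee has been waived" (T), W = "the invoice is paid" (T).

S1: This is ¬((¬U ↔ H) → ((W ∧ ¬H) ↓ (H → ¬W))).

¬U = ¬F = T
¬U ↔ H = T ↔ T = T
¬H = ¬T = F
W ∧ ¬H = T ∧ F = F
¬W = ¬T = F
H → ¬W = T → F = F
(W ∧ ¬H) ↓ (H → ¬W) = F ↓ F = T
(¬U ↔ H) → ((W ∧ ¬H) ↓ (H → ¬W)) = T → T = T
¬((¬U ↔ H) → ((W ∧ ¬H) ↓ (H → ¬W))) = ¬T = F
Hence S1 is false.

S2: In symbols: ((W ∧ (U ↔ H)) ↑ H) ↔ (¬U ∧ ¬H)

U ↔ H = F ↔ T = F
W ∧ (U ↔ H) = T ∧ F = F
(W ∧ (U ↔ H)) ↑ H = F ↑ T = T
¬U = ¬F = T
¬H = ¬T = F
¬U ∧ ¬H = T ∧ F = F
((W ∧ (U ↔ H)) ↑ H) ↔ (¬U ∧ ¬H) = T ↔ F = F
Thus S2 is false.

S3: Parsed as ((¬H ∧ ¬W) ⊕ ¬U) ⊕ ¬(W → (H ↓ U))

¬H = ¬T = F
¬W = ¬T = F
¬H ∧ ¬W = F ∧ F = F
¬U = ¬F = T
(¬H ∧ ¬W) ⊕ ¬U = F ⊕ T = T
H ↓ U = T ↓ F = F
W → (H ↓ U) = T → F = F
¬(W → (H ↓ U)) = ¬F = T
((¬H ∧ ¬W) ⊕ ¬U) ⊕ ¬(W → (H ↓ U)) = T ⊕ T = F
So S3 is false.

True statements: 0 (none).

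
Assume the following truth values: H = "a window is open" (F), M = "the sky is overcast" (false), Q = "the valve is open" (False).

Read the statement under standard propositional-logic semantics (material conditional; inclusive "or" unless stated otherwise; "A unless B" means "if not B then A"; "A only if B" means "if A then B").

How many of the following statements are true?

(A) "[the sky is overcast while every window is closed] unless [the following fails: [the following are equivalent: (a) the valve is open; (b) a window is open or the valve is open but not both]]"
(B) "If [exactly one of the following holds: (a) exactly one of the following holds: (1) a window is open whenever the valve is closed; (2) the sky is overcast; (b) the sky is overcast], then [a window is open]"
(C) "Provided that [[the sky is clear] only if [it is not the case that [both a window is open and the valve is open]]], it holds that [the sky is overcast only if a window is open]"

(A): In symbols: (M ∧ ¬H) ∨ ¬(Q ↔ (H ⊕ Q))

¬H = ¬F = T
M ∧ ¬H = F ∧ T = F
H ⊕ Q = F ⊕ F = F
Q ↔ (H ⊕ Q) = F ↔ F = T
¬(Q ↔ (H ⊕ Q)) = ¬T = F
(M ∧ ¬H) ∨ ¬(Q ↔ (H ⊕ Q)) = F ∨ F = F
Hence (A) is false.

(B): Parsed as (((¬Q → H) ⊕ M) ⊕ M) → H

¬Q = ¬F = T
¬Q → H = T → F = F
(¬Q → H) ⊕ M = F ⊕ F = F
((¬Q → H) ⊕ M) ⊕ M = F ⊕ F = F
(((¬Q → H) ⊕ M) ⊕ M) → H = F → F = T
Hence (B) is true.

(C): Formalization: (¬M → ¬(H ∧ Q)) → (M → H)

¬M = ¬F = T
H ∧ Q = F ∧ F = F
¬(H ∧ Q) = ¬F = T
¬M → ¬(H ∧ Q) = T → T = T
M → H = F → F = T
(¬M → ¬(H ∧ Q)) → (M → H) = T → T = T
Hence (C) is true.

True statements: 2.

2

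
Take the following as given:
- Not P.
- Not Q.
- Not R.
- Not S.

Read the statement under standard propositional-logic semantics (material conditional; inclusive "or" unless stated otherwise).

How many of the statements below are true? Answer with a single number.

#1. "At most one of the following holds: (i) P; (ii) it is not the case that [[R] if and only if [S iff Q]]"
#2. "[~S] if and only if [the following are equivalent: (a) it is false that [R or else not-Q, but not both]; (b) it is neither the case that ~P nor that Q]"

2

#1: In symbols: P nand ~(R <-> (S <-> Q))

S <-> Q = F <-> F = T
R <-> (S <-> Q) = F <-> T = F
~(R <-> (S <-> Q)) = ~F = T
P nand ~(R <-> (S <-> Q)) = F nand T = T
Thus #1 is true.

#2: In symbols: ~S <-> (~(R xor ~Q) <-> (~P nor Q))

~S = ~F = T
~Q = ~F = T
R xor ~Q = F xor T = T
~(R xor ~Q) = ~T = F
~P = ~F = T
~P nor Q = T nor F = F
~(R xor ~Q) <-> (~P nor Q) = F <-> F = T
~S <-> (~(R xor ~Q) <-> (~P nor Q)) = T <-> T = T
Thus #2 is true.

Count: 2.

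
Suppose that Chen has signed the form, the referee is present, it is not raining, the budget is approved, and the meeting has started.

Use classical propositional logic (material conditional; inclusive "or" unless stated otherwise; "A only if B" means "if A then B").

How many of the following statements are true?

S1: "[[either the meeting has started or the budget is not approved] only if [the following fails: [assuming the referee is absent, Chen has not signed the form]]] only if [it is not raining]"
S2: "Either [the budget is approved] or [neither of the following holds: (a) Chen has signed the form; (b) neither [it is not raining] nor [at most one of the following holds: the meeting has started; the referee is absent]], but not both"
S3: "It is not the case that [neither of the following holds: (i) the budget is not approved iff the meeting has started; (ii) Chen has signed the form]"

Let Q = "the meeting has started" (T), W = "the budget is approved" (T), K = "the referee is present" (T), L = "Chen has signed the form" (T), G = "it is raining" (F).

S1: Parsed as ((Q | ~W) -> ~(~K -> ~L)) -> ~G

~W = ~T = F
Q | ~W = T | F = T
~K = ~T = F
~L = ~T = F
~K -> ~L = F -> F = T
~(~K -> ~L) = ~T = F
(Q | ~W) -> ~(~K -> ~L) = T -> F = F
~G = ~F = T
((Q | ~W) -> ~(~K -> ~L)) -> ~G = F -> T = T
So S1 is true.

S2: This is W xor (L nor (~G nor (Q nand ~K))).

~G = ~F = T
~K = ~T = F
Q nand ~K = T nand F = T
~G nor (Q nand ~K) = T nor T = F
L nor (~G nor (Q nand ~K)) = T nor F = F
W xor (L nor (~G nor (Q nand ~K))) = T xor F = T
Hence S2 is true.

S3: This is ~((~W <-> Q) nor L).

~W = ~T = F
~W <-> Q = F <-> T = F
(~W <-> Q) nor L = F nor T = F
~((~W <-> Q) nor L) = ~F = T
So S3 is true.

3 of the 3 statements are true (S1, S2, S3).

3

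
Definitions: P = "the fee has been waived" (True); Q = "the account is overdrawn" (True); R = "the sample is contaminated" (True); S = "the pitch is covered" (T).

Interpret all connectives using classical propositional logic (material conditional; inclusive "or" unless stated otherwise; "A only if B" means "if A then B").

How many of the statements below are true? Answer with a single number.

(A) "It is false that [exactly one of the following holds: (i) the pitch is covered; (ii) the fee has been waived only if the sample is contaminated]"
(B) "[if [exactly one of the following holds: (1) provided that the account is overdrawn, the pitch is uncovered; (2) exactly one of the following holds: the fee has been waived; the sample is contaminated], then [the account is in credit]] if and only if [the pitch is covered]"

2

(A): This is ¬(S ⊕ (P → R)).

P → R = T → T = T
S ⊕ (P → R) = T ⊕ T = F
¬(S ⊕ (P → R)) = ¬F = T
Thus (A) is true.

(B): In symbols: (((Q → ¬S) ⊕ (P ⊕ R)) → ¬Q) ↔ S

¬S = ¬T = F
Q → ¬S = T → F = F
P ⊕ R = T ⊕ T = F
(Q → ¬S) ⊕ (P ⊕ R) = F ⊕ F = F
¬Q = ¬T = F
((Q → ¬S) ⊕ (P ⊕ R)) → ¬Q = F → F = T
(((Q → ¬S) ⊕ (P ⊕ R)) → ¬Q) ↔ S = T ↔ T = T
Thus (B) is true.

Count: 2.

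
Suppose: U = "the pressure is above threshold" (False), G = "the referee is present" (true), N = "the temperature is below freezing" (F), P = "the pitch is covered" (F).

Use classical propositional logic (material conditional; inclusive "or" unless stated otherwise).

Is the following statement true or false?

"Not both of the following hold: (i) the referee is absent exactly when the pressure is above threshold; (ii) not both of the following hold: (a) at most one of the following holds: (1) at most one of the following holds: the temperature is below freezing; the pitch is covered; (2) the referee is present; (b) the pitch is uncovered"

Formalization: (not G iff U) nand (((N nand P) nand G) nand not P)

not G = not True = False
not G iff U = False iff False = True
N nand P = False nand False = True
(N nand P) nand G = True nand True = False
not P = not False = True
((N nand P) nand G) nand not P = False nand True = True
(not G iff U) nand (((N nand P) nand G) nand not P) = True nand True = False

False.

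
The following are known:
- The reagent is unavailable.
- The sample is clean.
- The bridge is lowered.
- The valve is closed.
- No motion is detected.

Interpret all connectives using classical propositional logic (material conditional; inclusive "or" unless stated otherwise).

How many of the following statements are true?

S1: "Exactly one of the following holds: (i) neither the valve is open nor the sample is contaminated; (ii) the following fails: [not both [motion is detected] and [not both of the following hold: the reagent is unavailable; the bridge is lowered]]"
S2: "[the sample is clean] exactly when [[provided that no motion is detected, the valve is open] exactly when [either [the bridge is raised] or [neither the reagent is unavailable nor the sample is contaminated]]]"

Let U = "the valve is open" (F), G = "the sample is contaminated" (F), D = "motion is detected" (F), H = "the reagent is available" (F), L = "the bridge is raised" (F).

S1: Formalization: (U nor G) xor ~(D nand (~H nand ~L))

U nor G = F nor F = T
~H = ~F = T
~L = ~F = T
~H nand ~L = T nand T = F
D nand (~H nand ~L) = F nand F = T
~(D nand (~H nand ~L)) = ~T = F
(U nor G) xor ~(D nand (~H nand ~L)) = T xor F = T
So S1 is true.

S2: This is ~G <-> ((~D -> U) <-> (L | (~H nor G))).

~G = ~F = T
~D = ~F = T
~D -> U = T -> F = F
~H = ~F = T
~H nor G = T nor F = F
L | (~H nor G) = F | F = F
(~D -> U) <-> (L | (~H nor G)) = F <-> F = T
~G <-> ((~D -> U) <-> (L | (~H nor G))) = T <-> T = T
Hence S2 is true.

2 of the 2 statements are true.

2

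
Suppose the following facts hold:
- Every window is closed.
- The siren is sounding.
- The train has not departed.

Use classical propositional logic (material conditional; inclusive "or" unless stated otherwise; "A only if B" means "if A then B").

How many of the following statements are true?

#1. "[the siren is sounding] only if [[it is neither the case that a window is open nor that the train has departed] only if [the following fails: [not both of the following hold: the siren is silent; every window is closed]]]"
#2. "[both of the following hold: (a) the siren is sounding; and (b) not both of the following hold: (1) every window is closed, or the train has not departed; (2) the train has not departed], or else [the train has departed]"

0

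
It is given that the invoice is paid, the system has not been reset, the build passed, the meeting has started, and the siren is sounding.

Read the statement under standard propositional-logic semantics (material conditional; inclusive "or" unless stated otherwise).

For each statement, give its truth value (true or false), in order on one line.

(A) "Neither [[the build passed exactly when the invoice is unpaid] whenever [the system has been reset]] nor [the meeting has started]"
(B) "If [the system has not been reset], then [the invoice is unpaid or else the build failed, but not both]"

Let P = "the system has been reset" (F), M = "the build passed" (T), N = "the invoice is paid" (T), H = "the meeting has started" (T).

(A): In symbols: (P → (M ↔ ¬N)) ↓ H

¬N = ¬T = F
M ↔ ¬N = T ↔ F = F
P → (M ↔ ¬N) = F → F = T
(P → (M ↔ ¬N)) ↓ H = T ↓ T = F
Thus (A) is false.

(B): In symbols: ¬P → (¬N ⊕ ¬M)

¬P = ¬F = T
¬N = ¬T = F
¬M = ¬T = F
¬N ⊕ ¬M = F ⊕ F = F
¬P → (¬N ⊕ ¬M) = T → F = F
Thus (B) is false.

(A) false / (B) false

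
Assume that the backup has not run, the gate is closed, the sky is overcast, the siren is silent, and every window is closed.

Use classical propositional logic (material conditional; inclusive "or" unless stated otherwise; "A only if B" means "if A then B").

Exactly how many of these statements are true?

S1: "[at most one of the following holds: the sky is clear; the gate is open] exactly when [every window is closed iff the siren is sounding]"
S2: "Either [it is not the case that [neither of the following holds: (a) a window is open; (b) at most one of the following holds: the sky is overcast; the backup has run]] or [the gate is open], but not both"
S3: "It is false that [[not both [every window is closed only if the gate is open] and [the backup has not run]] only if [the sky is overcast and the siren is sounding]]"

Let S = "the sky is overcast" (True), K = "the gate is open" (False), W = "a window is open" (False), H = "the siren is sounding" (False), M = "the backup has run" (False).

S1: Formalization: (not S nand K) iff (not W iff H)

not S = not True = False
not S nand K = False nand False = True
not W = not False = True
not W iff H = True iff False = False
(not S nand K) iff (not W iff H) = True iff False = False
Hence S1 is false.

S2: This is not (W nor (S nand M)) xor K.

S nand M = True nand False = True
W nor (S nand M) = False nor True = False
not (W nor (S nand M)) = not False = True
not (W nor (S nand M)) xor K = True xor False = True
Hence S2 is true.

S3: This is not (((not W -> K) nand not M) -> (S and H)).

not W = not False = True
not W -> K = True -> False = False
not M = not False = True
(not W -> K) nand not M = False nand True = True
S and H = True and False = False
((not W -> K) nand not M) -> (S and H) = True -> False = False
not (((not W -> K) nand not M) -> (S and H)) = not False = True
Thus S3 is true.

True statements: 2 (S2, S3).

2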